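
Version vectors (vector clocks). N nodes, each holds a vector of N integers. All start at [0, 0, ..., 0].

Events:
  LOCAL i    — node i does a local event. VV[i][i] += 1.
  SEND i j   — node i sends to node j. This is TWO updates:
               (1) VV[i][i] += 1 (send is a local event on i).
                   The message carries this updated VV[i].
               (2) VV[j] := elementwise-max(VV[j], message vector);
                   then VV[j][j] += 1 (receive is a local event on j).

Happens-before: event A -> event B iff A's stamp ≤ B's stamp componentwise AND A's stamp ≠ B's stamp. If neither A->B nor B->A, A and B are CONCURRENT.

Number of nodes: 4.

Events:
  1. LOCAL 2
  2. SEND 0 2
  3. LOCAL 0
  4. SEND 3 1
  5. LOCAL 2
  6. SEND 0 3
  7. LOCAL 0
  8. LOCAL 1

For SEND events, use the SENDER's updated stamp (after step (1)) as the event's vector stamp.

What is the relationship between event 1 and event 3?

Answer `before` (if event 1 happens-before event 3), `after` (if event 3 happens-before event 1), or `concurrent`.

Initial: VV[0]=[0, 0, 0, 0]
Initial: VV[1]=[0, 0, 0, 0]
Initial: VV[2]=[0, 0, 0, 0]
Initial: VV[3]=[0, 0, 0, 0]
Event 1: LOCAL 2: VV[2][2]++ -> VV[2]=[0, 0, 1, 0]
Event 2: SEND 0->2: VV[0][0]++ -> VV[0]=[1, 0, 0, 0], msg_vec=[1, 0, 0, 0]; VV[2]=max(VV[2],msg_vec) then VV[2][2]++ -> VV[2]=[1, 0, 2, 0]
Event 3: LOCAL 0: VV[0][0]++ -> VV[0]=[2, 0, 0, 0]
Event 4: SEND 3->1: VV[3][3]++ -> VV[3]=[0, 0, 0, 1], msg_vec=[0, 0, 0, 1]; VV[1]=max(VV[1],msg_vec) then VV[1][1]++ -> VV[1]=[0, 1, 0, 1]
Event 5: LOCAL 2: VV[2][2]++ -> VV[2]=[1, 0, 3, 0]
Event 6: SEND 0->3: VV[0][0]++ -> VV[0]=[3, 0, 0, 0], msg_vec=[3, 0, 0, 0]; VV[3]=max(VV[3],msg_vec) then VV[3][3]++ -> VV[3]=[3, 0, 0, 2]
Event 7: LOCAL 0: VV[0][0]++ -> VV[0]=[4, 0, 0, 0]
Event 8: LOCAL 1: VV[1][1]++ -> VV[1]=[0, 2, 0, 1]
Event 1 stamp: [0, 0, 1, 0]
Event 3 stamp: [2, 0, 0, 0]
[0, 0, 1, 0] <= [2, 0, 0, 0]? False
[2, 0, 0, 0] <= [0, 0, 1, 0]? False
Relation: concurrent

Answer: concurrent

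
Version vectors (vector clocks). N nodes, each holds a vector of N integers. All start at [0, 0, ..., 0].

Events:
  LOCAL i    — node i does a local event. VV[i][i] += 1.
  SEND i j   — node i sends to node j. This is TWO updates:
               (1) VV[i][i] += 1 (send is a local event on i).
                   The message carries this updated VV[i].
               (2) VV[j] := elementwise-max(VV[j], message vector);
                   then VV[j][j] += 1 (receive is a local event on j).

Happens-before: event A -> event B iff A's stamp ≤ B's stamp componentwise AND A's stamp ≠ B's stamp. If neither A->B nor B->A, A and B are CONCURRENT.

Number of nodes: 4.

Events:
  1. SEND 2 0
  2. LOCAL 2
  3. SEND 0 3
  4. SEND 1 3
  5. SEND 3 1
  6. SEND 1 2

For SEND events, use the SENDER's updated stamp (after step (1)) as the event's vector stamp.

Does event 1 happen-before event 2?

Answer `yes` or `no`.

Answer: yes

Derivation:
Initial: VV[0]=[0, 0, 0, 0]
Initial: VV[1]=[0, 0, 0, 0]
Initial: VV[2]=[0, 0, 0, 0]
Initial: VV[3]=[0, 0, 0, 0]
Event 1: SEND 2->0: VV[2][2]++ -> VV[2]=[0, 0, 1, 0], msg_vec=[0, 0, 1, 0]; VV[0]=max(VV[0],msg_vec) then VV[0][0]++ -> VV[0]=[1, 0, 1, 0]
Event 2: LOCAL 2: VV[2][2]++ -> VV[2]=[0, 0, 2, 0]
Event 3: SEND 0->3: VV[0][0]++ -> VV[0]=[2, 0, 1, 0], msg_vec=[2, 0, 1, 0]; VV[3]=max(VV[3],msg_vec) then VV[3][3]++ -> VV[3]=[2, 0, 1, 1]
Event 4: SEND 1->3: VV[1][1]++ -> VV[1]=[0, 1, 0, 0], msg_vec=[0, 1, 0, 0]; VV[3]=max(VV[3],msg_vec) then VV[3][3]++ -> VV[3]=[2, 1, 1, 2]
Event 5: SEND 3->1: VV[3][3]++ -> VV[3]=[2, 1, 1, 3], msg_vec=[2, 1, 1, 3]; VV[1]=max(VV[1],msg_vec) then VV[1][1]++ -> VV[1]=[2, 2, 1, 3]
Event 6: SEND 1->2: VV[1][1]++ -> VV[1]=[2, 3, 1, 3], msg_vec=[2, 3, 1, 3]; VV[2]=max(VV[2],msg_vec) then VV[2][2]++ -> VV[2]=[2, 3, 3, 3]
Event 1 stamp: [0, 0, 1, 0]
Event 2 stamp: [0, 0, 2, 0]
[0, 0, 1, 0] <= [0, 0, 2, 0]? True. Equal? False. Happens-before: True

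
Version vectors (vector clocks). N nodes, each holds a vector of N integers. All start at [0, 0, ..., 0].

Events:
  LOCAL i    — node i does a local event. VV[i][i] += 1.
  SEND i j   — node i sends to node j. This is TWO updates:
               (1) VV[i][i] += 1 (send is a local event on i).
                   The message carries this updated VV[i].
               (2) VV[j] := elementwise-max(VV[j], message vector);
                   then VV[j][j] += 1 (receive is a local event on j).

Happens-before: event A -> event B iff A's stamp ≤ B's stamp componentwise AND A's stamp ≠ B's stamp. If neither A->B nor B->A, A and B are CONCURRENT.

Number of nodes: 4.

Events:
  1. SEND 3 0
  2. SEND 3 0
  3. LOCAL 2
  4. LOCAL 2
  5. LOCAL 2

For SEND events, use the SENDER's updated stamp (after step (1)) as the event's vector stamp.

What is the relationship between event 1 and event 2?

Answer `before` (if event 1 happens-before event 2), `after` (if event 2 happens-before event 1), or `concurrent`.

Answer: before

Derivation:
Initial: VV[0]=[0, 0, 0, 0]
Initial: VV[1]=[0, 0, 0, 0]
Initial: VV[2]=[0, 0, 0, 0]
Initial: VV[3]=[0, 0, 0, 0]
Event 1: SEND 3->0: VV[3][3]++ -> VV[3]=[0, 0, 0, 1], msg_vec=[0, 0, 0, 1]; VV[0]=max(VV[0],msg_vec) then VV[0][0]++ -> VV[0]=[1, 0, 0, 1]
Event 2: SEND 3->0: VV[3][3]++ -> VV[3]=[0, 0, 0, 2], msg_vec=[0, 0, 0, 2]; VV[0]=max(VV[0],msg_vec) then VV[0][0]++ -> VV[0]=[2, 0, 0, 2]
Event 3: LOCAL 2: VV[2][2]++ -> VV[2]=[0, 0, 1, 0]
Event 4: LOCAL 2: VV[2][2]++ -> VV[2]=[0, 0, 2, 0]
Event 5: LOCAL 2: VV[2][2]++ -> VV[2]=[0, 0, 3, 0]
Event 1 stamp: [0, 0, 0, 1]
Event 2 stamp: [0, 0, 0, 2]
[0, 0, 0, 1] <= [0, 0, 0, 2]? True
[0, 0, 0, 2] <= [0, 0, 0, 1]? False
Relation: before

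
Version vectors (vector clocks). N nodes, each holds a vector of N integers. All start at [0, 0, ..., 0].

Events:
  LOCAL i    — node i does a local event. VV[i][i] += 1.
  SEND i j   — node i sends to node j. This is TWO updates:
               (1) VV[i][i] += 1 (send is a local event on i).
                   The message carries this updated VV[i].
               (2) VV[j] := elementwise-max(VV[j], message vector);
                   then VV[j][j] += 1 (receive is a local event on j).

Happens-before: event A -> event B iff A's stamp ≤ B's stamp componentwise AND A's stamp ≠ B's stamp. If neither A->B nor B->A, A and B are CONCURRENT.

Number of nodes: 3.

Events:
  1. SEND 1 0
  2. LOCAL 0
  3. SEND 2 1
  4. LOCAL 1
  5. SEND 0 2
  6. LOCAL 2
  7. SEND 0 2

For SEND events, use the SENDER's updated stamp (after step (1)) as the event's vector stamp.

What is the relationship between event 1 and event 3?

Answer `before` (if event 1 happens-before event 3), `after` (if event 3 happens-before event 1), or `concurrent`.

Answer: concurrent

Derivation:
Initial: VV[0]=[0, 0, 0]
Initial: VV[1]=[0, 0, 0]
Initial: VV[2]=[0, 0, 0]
Event 1: SEND 1->0: VV[1][1]++ -> VV[1]=[0, 1, 0], msg_vec=[0, 1, 0]; VV[0]=max(VV[0],msg_vec) then VV[0][0]++ -> VV[0]=[1, 1, 0]
Event 2: LOCAL 0: VV[0][0]++ -> VV[0]=[2, 1, 0]
Event 3: SEND 2->1: VV[2][2]++ -> VV[2]=[0, 0, 1], msg_vec=[0, 0, 1]; VV[1]=max(VV[1],msg_vec) then VV[1][1]++ -> VV[1]=[0, 2, 1]
Event 4: LOCAL 1: VV[1][1]++ -> VV[1]=[0, 3, 1]
Event 5: SEND 0->2: VV[0][0]++ -> VV[0]=[3, 1, 0], msg_vec=[3, 1, 0]; VV[2]=max(VV[2],msg_vec) then VV[2][2]++ -> VV[2]=[3, 1, 2]
Event 6: LOCAL 2: VV[2][2]++ -> VV[2]=[3, 1, 3]
Event 7: SEND 0->2: VV[0][0]++ -> VV[0]=[4, 1, 0], msg_vec=[4, 1, 0]; VV[2]=max(VV[2],msg_vec) then VV[2][2]++ -> VV[2]=[4, 1, 4]
Event 1 stamp: [0, 1, 0]
Event 3 stamp: [0, 0, 1]
[0, 1, 0] <= [0, 0, 1]? False
[0, 0, 1] <= [0, 1, 0]? False
Relation: concurrent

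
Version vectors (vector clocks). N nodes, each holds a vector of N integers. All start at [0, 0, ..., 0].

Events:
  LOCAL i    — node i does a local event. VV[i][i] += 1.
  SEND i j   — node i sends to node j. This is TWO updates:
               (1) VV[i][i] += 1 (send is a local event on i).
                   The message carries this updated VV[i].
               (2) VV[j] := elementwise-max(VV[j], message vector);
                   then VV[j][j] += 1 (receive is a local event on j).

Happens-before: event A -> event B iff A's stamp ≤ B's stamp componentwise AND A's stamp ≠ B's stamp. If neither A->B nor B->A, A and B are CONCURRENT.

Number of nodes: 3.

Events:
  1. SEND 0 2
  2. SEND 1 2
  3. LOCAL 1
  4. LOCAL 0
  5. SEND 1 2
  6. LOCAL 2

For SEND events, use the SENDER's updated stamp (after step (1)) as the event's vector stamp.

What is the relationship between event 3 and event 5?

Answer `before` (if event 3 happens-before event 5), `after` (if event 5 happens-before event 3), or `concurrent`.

Answer: before

Derivation:
Initial: VV[0]=[0, 0, 0]
Initial: VV[1]=[0, 0, 0]
Initial: VV[2]=[0, 0, 0]
Event 1: SEND 0->2: VV[0][0]++ -> VV[0]=[1, 0, 0], msg_vec=[1, 0, 0]; VV[2]=max(VV[2],msg_vec) then VV[2][2]++ -> VV[2]=[1, 0, 1]
Event 2: SEND 1->2: VV[1][1]++ -> VV[1]=[0, 1, 0], msg_vec=[0, 1, 0]; VV[2]=max(VV[2],msg_vec) then VV[2][2]++ -> VV[2]=[1, 1, 2]
Event 3: LOCAL 1: VV[1][1]++ -> VV[1]=[0, 2, 0]
Event 4: LOCAL 0: VV[0][0]++ -> VV[0]=[2, 0, 0]
Event 5: SEND 1->2: VV[1][1]++ -> VV[1]=[0, 3, 0], msg_vec=[0, 3, 0]; VV[2]=max(VV[2],msg_vec) then VV[2][2]++ -> VV[2]=[1, 3, 3]
Event 6: LOCAL 2: VV[2][2]++ -> VV[2]=[1, 3, 4]
Event 3 stamp: [0, 2, 0]
Event 5 stamp: [0, 3, 0]
[0, 2, 0] <= [0, 3, 0]? True
[0, 3, 0] <= [0, 2, 0]? False
Relation: before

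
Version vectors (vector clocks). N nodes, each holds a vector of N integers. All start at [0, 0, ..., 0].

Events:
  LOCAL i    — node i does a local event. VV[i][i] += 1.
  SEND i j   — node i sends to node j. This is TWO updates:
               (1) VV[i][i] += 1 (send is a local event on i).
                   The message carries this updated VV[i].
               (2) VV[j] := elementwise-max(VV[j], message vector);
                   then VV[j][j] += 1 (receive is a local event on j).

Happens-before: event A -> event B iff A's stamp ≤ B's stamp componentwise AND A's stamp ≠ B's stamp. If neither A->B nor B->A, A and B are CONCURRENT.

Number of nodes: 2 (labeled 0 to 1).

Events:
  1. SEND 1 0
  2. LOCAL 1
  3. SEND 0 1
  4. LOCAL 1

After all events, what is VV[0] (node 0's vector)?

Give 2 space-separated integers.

Answer: 2 1

Derivation:
Initial: VV[0]=[0, 0]
Initial: VV[1]=[0, 0]
Event 1: SEND 1->0: VV[1][1]++ -> VV[1]=[0, 1], msg_vec=[0, 1]; VV[0]=max(VV[0],msg_vec) then VV[0][0]++ -> VV[0]=[1, 1]
Event 2: LOCAL 1: VV[1][1]++ -> VV[1]=[0, 2]
Event 3: SEND 0->1: VV[0][0]++ -> VV[0]=[2, 1], msg_vec=[2, 1]; VV[1]=max(VV[1],msg_vec) then VV[1][1]++ -> VV[1]=[2, 3]
Event 4: LOCAL 1: VV[1][1]++ -> VV[1]=[2, 4]
Final vectors: VV[0]=[2, 1]; VV[1]=[2, 4]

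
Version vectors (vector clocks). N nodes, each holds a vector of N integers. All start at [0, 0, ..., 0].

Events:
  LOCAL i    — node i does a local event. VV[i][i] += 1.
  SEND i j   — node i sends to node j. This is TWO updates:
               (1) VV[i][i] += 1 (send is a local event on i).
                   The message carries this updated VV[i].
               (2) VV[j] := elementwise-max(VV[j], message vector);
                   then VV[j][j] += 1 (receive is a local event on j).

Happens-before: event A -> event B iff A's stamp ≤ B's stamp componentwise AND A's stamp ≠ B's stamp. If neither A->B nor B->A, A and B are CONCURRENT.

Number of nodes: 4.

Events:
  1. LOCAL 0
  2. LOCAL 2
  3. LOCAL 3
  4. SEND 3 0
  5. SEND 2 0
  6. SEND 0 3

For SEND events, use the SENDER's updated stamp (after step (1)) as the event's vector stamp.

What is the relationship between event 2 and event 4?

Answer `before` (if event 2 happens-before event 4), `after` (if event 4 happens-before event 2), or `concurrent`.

Initial: VV[0]=[0, 0, 0, 0]
Initial: VV[1]=[0, 0, 0, 0]
Initial: VV[2]=[0, 0, 0, 0]
Initial: VV[3]=[0, 0, 0, 0]
Event 1: LOCAL 0: VV[0][0]++ -> VV[0]=[1, 0, 0, 0]
Event 2: LOCAL 2: VV[2][2]++ -> VV[2]=[0, 0, 1, 0]
Event 3: LOCAL 3: VV[3][3]++ -> VV[3]=[0, 0, 0, 1]
Event 4: SEND 3->0: VV[3][3]++ -> VV[3]=[0, 0, 0, 2], msg_vec=[0, 0, 0, 2]; VV[0]=max(VV[0],msg_vec) then VV[0][0]++ -> VV[0]=[2, 0, 0, 2]
Event 5: SEND 2->0: VV[2][2]++ -> VV[2]=[0, 0, 2, 0], msg_vec=[0, 0, 2, 0]; VV[0]=max(VV[0],msg_vec) then VV[0][0]++ -> VV[0]=[3, 0, 2, 2]
Event 6: SEND 0->3: VV[0][0]++ -> VV[0]=[4, 0, 2, 2], msg_vec=[4, 0, 2, 2]; VV[3]=max(VV[3],msg_vec) then VV[3][3]++ -> VV[3]=[4, 0, 2, 3]
Event 2 stamp: [0, 0, 1, 0]
Event 4 stamp: [0, 0, 0, 2]
[0, 0, 1, 0] <= [0, 0, 0, 2]? False
[0, 0, 0, 2] <= [0, 0, 1, 0]? False
Relation: concurrent

Answer: concurrent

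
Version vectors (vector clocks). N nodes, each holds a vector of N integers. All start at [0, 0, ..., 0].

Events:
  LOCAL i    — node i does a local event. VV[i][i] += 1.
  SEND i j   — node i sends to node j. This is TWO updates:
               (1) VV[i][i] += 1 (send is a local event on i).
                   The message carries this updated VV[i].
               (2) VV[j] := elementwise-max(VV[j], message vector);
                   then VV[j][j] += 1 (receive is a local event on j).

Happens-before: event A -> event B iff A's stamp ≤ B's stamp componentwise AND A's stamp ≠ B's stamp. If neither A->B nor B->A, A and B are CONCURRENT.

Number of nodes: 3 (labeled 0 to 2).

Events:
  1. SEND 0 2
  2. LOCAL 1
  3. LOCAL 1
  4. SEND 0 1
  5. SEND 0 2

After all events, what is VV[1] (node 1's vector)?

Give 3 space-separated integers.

Answer: 2 3 0

Derivation:
Initial: VV[0]=[0, 0, 0]
Initial: VV[1]=[0, 0, 0]
Initial: VV[2]=[0, 0, 0]
Event 1: SEND 0->2: VV[0][0]++ -> VV[0]=[1, 0, 0], msg_vec=[1, 0, 0]; VV[2]=max(VV[2],msg_vec) then VV[2][2]++ -> VV[2]=[1, 0, 1]
Event 2: LOCAL 1: VV[1][1]++ -> VV[1]=[0, 1, 0]
Event 3: LOCAL 1: VV[1][1]++ -> VV[1]=[0, 2, 0]
Event 4: SEND 0->1: VV[0][0]++ -> VV[0]=[2, 0, 0], msg_vec=[2, 0, 0]; VV[1]=max(VV[1],msg_vec) then VV[1][1]++ -> VV[1]=[2, 3, 0]
Event 5: SEND 0->2: VV[0][0]++ -> VV[0]=[3, 0, 0], msg_vec=[3, 0, 0]; VV[2]=max(VV[2],msg_vec) then VV[2][2]++ -> VV[2]=[3, 0, 2]
Final vectors: VV[0]=[3, 0, 0]; VV[1]=[2, 3, 0]; VV[2]=[3, 0, 2]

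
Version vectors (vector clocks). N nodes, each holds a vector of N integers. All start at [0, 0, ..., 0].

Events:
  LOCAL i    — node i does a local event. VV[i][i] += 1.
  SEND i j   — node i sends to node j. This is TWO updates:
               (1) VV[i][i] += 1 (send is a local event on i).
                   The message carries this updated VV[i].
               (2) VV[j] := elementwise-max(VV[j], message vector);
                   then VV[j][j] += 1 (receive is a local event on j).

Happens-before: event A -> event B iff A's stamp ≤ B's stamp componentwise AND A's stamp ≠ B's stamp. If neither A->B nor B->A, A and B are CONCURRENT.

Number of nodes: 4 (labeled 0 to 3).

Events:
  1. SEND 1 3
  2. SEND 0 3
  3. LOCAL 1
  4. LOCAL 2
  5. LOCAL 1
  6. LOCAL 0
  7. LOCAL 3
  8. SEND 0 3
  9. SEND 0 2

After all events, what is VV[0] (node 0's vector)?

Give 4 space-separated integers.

Initial: VV[0]=[0, 0, 0, 0]
Initial: VV[1]=[0, 0, 0, 0]
Initial: VV[2]=[0, 0, 0, 0]
Initial: VV[3]=[0, 0, 0, 0]
Event 1: SEND 1->3: VV[1][1]++ -> VV[1]=[0, 1, 0, 0], msg_vec=[0, 1, 0, 0]; VV[3]=max(VV[3],msg_vec) then VV[3][3]++ -> VV[3]=[0, 1, 0, 1]
Event 2: SEND 0->3: VV[0][0]++ -> VV[0]=[1, 0, 0, 0], msg_vec=[1, 0, 0, 0]; VV[3]=max(VV[3],msg_vec) then VV[3][3]++ -> VV[3]=[1, 1, 0, 2]
Event 3: LOCAL 1: VV[1][1]++ -> VV[1]=[0, 2, 0, 0]
Event 4: LOCAL 2: VV[2][2]++ -> VV[2]=[0, 0, 1, 0]
Event 5: LOCAL 1: VV[1][1]++ -> VV[1]=[0, 3, 0, 0]
Event 6: LOCAL 0: VV[0][0]++ -> VV[0]=[2, 0, 0, 0]
Event 7: LOCAL 3: VV[3][3]++ -> VV[3]=[1, 1, 0, 3]
Event 8: SEND 0->3: VV[0][0]++ -> VV[0]=[3, 0, 0, 0], msg_vec=[3, 0, 0, 0]; VV[3]=max(VV[3],msg_vec) then VV[3][3]++ -> VV[3]=[3, 1, 0, 4]
Event 9: SEND 0->2: VV[0][0]++ -> VV[0]=[4, 0, 0, 0], msg_vec=[4, 0, 0, 0]; VV[2]=max(VV[2],msg_vec) then VV[2][2]++ -> VV[2]=[4, 0, 2, 0]
Final vectors: VV[0]=[4, 0, 0, 0]; VV[1]=[0, 3, 0, 0]; VV[2]=[4, 0, 2, 0]; VV[3]=[3, 1, 0, 4]

Answer: 4 0 0 0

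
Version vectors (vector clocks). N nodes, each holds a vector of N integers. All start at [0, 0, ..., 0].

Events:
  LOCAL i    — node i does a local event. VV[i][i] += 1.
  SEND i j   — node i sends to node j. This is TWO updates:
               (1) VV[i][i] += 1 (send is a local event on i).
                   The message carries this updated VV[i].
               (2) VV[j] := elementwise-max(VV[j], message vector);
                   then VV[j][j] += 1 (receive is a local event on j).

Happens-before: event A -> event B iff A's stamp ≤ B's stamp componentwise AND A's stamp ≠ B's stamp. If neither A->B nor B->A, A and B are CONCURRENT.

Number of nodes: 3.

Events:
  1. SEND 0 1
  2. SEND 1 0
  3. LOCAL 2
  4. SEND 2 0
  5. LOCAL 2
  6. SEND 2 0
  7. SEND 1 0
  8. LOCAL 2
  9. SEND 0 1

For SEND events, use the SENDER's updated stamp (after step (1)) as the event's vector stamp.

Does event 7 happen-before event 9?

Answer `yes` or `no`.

Initial: VV[0]=[0, 0, 0]
Initial: VV[1]=[0, 0, 0]
Initial: VV[2]=[0, 0, 0]
Event 1: SEND 0->1: VV[0][0]++ -> VV[0]=[1, 0, 0], msg_vec=[1, 0, 0]; VV[1]=max(VV[1],msg_vec) then VV[1][1]++ -> VV[1]=[1, 1, 0]
Event 2: SEND 1->0: VV[1][1]++ -> VV[1]=[1, 2, 0], msg_vec=[1, 2, 0]; VV[0]=max(VV[0],msg_vec) then VV[0][0]++ -> VV[0]=[2, 2, 0]
Event 3: LOCAL 2: VV[2][2]++ -> VV[2]=[0, 0, 1]
Event 4: SEND 2->0: VV[2][2]++ -> VV[2]=[0, 0, 2], msg_vec=[0, 0, 2]; VV[0]=max(VV[0],msg_vec) then VV[0][0]++ -> VV[0]=[3, 2, 2]
Event 5: LOCAL 2: VV[2][2]++ -> VV[2]=[0, 0, 3]
Event 6: SEND 2->0: VV[2][2]++ -> VV[2]=[0, 0, 4], msg_vec=[0, 0, 4]; VV[0]=max(VV[0],msg_vec) then VV[0][0]++ -> VV[0]=[4, 2, 4]
Event 7: SEND 1->0: VV[1][1]++ -> VV[1]=[1, 3, 0], msg_vec=[1, 3, 0]; VV[0]=max(VV[0],msg_vec) then VV[0][0]++ -> VV[0]=[5, 3, 4]
Event 8: LOCAL 2: VV[2][2]++ -> VV[2]=[0, 0, 5]
Event 9: SEND 0->1: VV[0][0]++ -> VV[0]=[6, 3, 4], msg_vec=[6, 3, 4]; VV[1]=max(VV[1],msg_vec) then VV[1][1]++ -> VV[1]=[6, 4, 4]
Event 7 stamp: [1, 3, 0]
Event 9 stamp: [6, 3, 4]
[1, 3, 0] <= [6, 3, 4]? True. Equal? False. Happens-before: True

Answer: yes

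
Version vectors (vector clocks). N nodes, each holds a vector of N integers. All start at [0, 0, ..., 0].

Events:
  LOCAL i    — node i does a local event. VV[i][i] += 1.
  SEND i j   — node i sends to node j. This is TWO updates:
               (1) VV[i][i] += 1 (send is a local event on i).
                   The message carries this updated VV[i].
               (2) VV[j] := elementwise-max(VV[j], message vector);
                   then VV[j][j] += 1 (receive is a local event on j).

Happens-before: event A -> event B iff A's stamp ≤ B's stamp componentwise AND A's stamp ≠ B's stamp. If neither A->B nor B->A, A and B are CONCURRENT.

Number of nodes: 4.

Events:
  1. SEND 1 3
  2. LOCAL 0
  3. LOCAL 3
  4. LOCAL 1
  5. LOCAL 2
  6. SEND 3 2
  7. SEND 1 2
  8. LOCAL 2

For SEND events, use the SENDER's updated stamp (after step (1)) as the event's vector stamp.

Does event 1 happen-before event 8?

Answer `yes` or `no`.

Initial: VV[0]=[0, 0, 0, 0]
Initial: VV[1]=[0, 0, 0, 0]
Initial: VV[2]=[0, 0, 0, 0]
Initial: VV[3]=[0, 0, 0, 0]
Event 1: SEND 1->3: VV[1][1]++ -> VV[1]=[0, 1, 0, 0], msg_vec=[0, 1, 0, 0]; VV[3]=max(VV[3],msg_vec) then VV[3][3]++ -> VV[3]=[0, 1, 0, 1]
Event 2: LOCAL 0: VV[0][0]++ -> VV[0]=[1, 0, 0, 0]
Event 3: LOCAL 3: VV[3][3]++ -> VV[3]=[0, 1, 0, 2]
Event 4: LOCAL 1: VV[1][1]++ -> VV[1]=[0, 2, 0, 0]
Event 5: LOCAL 2: VV[2][2]++ -> VV[2]=[0, 0, 1, 0]
Event 6: SEND 3->2: VV[3][3]++ -> VV[3]=[0, 1, 0, 3], msg_vec=[0, 1, 0, 3]; VV[2]=max(VV[2],msg_vec) then VV[2][2]++ -> VV[2]=[0, 1, 2, 3]
Event 7: SEND 1->2: VV[1][1]++ -> VV[1]=[0, 3, 0, 0], msg_vec=[0, 3, 0, 0]; VV[2]=max(VV[2],msg_vec) then VV[2][2]++ -> VV[2]=[0, 3, 3, 3]
Event 8: LOCAL 2: VV[2][2]++ -> VV[2]=[0, 3, 4, 3]
Event 1 stamp: [0, 1, 0, 0]
Event 8 stamp: [0, 3, 4, 3]
[0, 1, 0, 0] <= [0, 3, 4, 3]? True. Equal? False. Happens-before: True

Answer: yes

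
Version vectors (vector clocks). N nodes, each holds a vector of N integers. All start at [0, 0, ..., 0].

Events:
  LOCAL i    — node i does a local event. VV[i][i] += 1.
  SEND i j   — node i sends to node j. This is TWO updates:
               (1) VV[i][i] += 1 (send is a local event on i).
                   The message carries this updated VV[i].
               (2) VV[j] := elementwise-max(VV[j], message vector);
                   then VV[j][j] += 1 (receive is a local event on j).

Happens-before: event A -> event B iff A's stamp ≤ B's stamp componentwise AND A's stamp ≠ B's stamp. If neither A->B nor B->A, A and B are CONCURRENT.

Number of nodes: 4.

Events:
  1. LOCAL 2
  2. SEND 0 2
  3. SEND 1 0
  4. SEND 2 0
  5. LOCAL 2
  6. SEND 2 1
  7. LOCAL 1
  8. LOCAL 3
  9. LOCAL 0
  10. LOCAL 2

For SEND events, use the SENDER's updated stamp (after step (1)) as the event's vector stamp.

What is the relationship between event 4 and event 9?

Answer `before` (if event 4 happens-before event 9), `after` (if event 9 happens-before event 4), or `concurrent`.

Initial: VV[0]=[0, 0, 0, 0]
Initial: VV[1]=[0, 0, 0, 0]
Initial: VV[2]=[0, 0, 0, 0]
Initial: VV[3]=[0, 0, 0, 0]
Event 1: LOCAL 2: VV[2][2]++ -> VV[2]=[0, 0, 1, 0]
Event 2: SEND 0->2: VV[0][0]++ -> VV[0]=[1, 0, 0, 0], msg_vec=[1, 0, 0, 0]; VV[2]=max(VV[2],msg_vec) then VV[2][2]++ -> VV[2]=[1, 0, 2, 0]
Event 3: SEND 1->0: VV[1][1]++ -> VV[1]=[0, 1, 0, 0], msg_vec=[0, 1, 0, 0]; VV[0]=max(VV[0],msg_vec) then VV[0][0]++ -> VV[0]=[2, 1, 0, 0]
Event 4: SEND 2->0: VV[2][2]++ -> VV[2]=[1, 0, 3, 0], msg_vec=[1, 0, 3, 0]; VV[0]=max(VV[0],msg_vec) then VV[0][0]++ -> VV[0]=[3, 1, 3, 0]
Event 5: LOCAL 2: VV[2][2]++ -> VV[2]=[1, 0, 4, 0]
Event 6: SEND 2->1: VV[2][2]++ -> VV[2]=[1, 0, 5, 0], msg_vec=[1, 0, 5, 0]; VV[1]=max(VV[1],msg_vec) then VV[1][1]++ -> VV[1]=[1, 2, 5, 0]
Event 7: LOCAL 1: VV[1][1]++ -> VV[1]=[1, 3, 5, 0]
Event 8: LOCAL 3: VV[3][3]++ -> VV[3]=[0, 0, 0, 1]
Event 9: LOCAL 0: VV[0][0]++ -> VV[0]=[4, 1, 3, 0]
Event 10: LOCAL 2: VV[2][2]++ -> VV[2]=[1, 0, 6, 0]
Event 4 stamp: [1, 0, 3, 0]
Event 9 stamp: [4, 1, 3, 0]
[1, 0, 3, 0] <= [4, 1, 3, 0]? True
[4, 1, 3, 0] <= [1, 0, 3, 0]? False
Relation: before

Answer: before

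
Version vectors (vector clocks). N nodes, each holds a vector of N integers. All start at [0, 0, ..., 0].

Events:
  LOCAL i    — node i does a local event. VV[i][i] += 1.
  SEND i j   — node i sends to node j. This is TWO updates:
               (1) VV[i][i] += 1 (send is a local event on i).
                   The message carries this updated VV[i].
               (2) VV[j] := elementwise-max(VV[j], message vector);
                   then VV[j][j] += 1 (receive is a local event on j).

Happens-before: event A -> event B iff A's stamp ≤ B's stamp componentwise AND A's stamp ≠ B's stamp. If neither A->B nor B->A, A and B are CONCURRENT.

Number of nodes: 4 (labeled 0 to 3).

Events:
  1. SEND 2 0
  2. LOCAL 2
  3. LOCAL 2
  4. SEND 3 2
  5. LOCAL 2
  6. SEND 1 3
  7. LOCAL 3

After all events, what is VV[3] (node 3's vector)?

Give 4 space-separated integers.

Initial: VV[0]=[0, 0, 0, 0]
Initial: VV[1]=[0, 0, 0, 0]
Initial: VV[2]=[0, 0, 0, 0]
Initial: VV[3]=[0, 0, 0, 0]
Event 1: SEND 2->0: VV[2][2]++ -> VV[2]=[0, 0, 1, 0], msg_vec=[0, 0, 1, 0]; VV[0]=max(VV[0],msg_vec) then VV[0][0]++ -> VV[0]=[1, 0, 1, 0]
Event 2: LOCAL 2: VV[2][2]++ -> VV[2]=[0, 0, 2, 0]
Event 3: LOCAL 2: VV[2][2]++ -> VV[2]=[0, 0, 3, 0]
Event 4: SEND 3->2: VV[3][3]++ -> VV[3]=[0, 0, 0, 1], msg_vec=[0, 0, 0, 1]; VV[2]=max(VV[2],msg_vec) then VV[2][2]++ -> VV[2]=[0, 0, 4, 1]
Event 5: LOCAL 2: VV[2][2]++ -> VV[2]=[0, 0, 5, 1]
Event 6: SEND 1->3: VV[1][1]++ -> VV[1]=[0, 1, 0, 0], msg_vec=[0, 1, 0, 0]; VV[3]=max(VV[3],msg_vec) then VV[3][3]++ -> VV[3]=[0, 1, 0, 2]
Event 7: LOCAL 3: VV[3][3]++ -> VV[3]=[0, 1, 0, 3]
Final vectors: VV[0]=[1, 0, 1, 0]; VV[1]=[0, 1, 0, 0]; VV[2]=[0, 0, 5, 1]; VV[3]=[0, 1, 0, 3]

Answer: 0 1 0 3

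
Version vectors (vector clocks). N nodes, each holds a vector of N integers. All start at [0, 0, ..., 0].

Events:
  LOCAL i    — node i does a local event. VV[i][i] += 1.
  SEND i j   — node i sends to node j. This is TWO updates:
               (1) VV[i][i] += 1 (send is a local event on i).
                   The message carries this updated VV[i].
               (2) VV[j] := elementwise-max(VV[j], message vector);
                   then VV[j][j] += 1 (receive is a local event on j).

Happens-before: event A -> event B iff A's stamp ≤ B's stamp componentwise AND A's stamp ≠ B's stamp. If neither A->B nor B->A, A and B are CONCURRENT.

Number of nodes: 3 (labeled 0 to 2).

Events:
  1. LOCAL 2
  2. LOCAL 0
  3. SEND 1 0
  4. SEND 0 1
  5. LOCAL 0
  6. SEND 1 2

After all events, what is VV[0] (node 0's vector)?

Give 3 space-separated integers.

Answer: 4 1 0

Derivation:
Initial: VV[0]=[0, 0, 0]
Initial: VV[1]=[0, 0, 0]
Initial: VV[2]=[0, 0, 0]
Event 1: LOCAL 2: VV[2][2]++ -> VV[2]=[0, 0, 1]
Event 2: LOCAL 0: VV[0][0]++ -> VV[0]=[1, 0, 0]
Event 3: SEND 1->0: VV[1][1]++ -> VV[1]=[0, 1, 0], msg_vec=[0, 1, 0]; VV[0]=max(VV[0],msg_vec) then VV[0][0]++ -> VV[0]=[2, 1, 0]
Event 4: SEND 0->1: VV[0][0]++ -> VV[0]=[3, 1, 0], msg_vec=[3, 1, 0]; VV[1]=max(VV[1],msg_vec) then VV[1][1]++ -> VV[1]=[3, 2, 0]
Event 5: LOCAL 0: VV[0][0]++ -> VV[0]=[4, 1, 0]
Event 6: SEND 1->2: VV[1][1]++ -> VV[1]=[3, 3, 0], msg_vec=[3, 3, 0]; VV[2]=max(VV[2],msg_vec) then VV[2][2]++ -> VV[2]=[3, 3, 2]
Final vectors: VV[0]=[4, 1, 0]; VV[1]=[3, 3, 0]; VV[2]=[3, 3, 2]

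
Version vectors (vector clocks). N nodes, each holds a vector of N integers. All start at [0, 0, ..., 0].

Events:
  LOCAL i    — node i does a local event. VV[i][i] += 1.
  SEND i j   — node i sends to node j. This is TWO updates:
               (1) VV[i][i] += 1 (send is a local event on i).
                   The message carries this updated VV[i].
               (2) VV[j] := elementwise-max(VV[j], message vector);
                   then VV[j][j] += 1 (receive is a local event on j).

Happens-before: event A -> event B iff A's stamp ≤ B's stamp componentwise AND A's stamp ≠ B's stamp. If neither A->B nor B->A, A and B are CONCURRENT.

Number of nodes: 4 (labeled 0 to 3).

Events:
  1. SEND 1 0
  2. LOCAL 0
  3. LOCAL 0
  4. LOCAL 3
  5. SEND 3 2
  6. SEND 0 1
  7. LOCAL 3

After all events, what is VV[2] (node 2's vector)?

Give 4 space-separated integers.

Initial: VV[0]=[0, 0, 0, 0]
Initial: VV[1]=[0, 0, 0, 0]
Initial: VV[2]=[0, 0, 0, 0]
Initial: VV[3]=[0, 0, 0, 0]
Event 1: SEND 1->0: VV[1][1]++ -> VV[1]=[0, 1, 0, 0], msg_vec=[0, 1, 0, 0]; VV[0]=max(VV[0],msg_vec) then VV[0][0]++ -> VV[0]=[1, 1, 0, 0]
Event 2: LOCAL 0: VV[0][0]++ -> VV[0]=[2, 1, 0, 0]
Event 3: LOCAL 0: VV[0][0]++ -> VV[0]=[3, 1, 0, 0]
Event 4: LOCAL 3: VV[3][3]++ -> VV[3]=[0, 0, 0, 1]
Event 5: SEND 3->2: VV[3][3]++ -> VV[3]=[0, 0, 0, 2], msg_vec=[0, 0, 0, 2]; VV[2]=max(VV[2],msg_vec) then VV[2][2]++ -> VV[2]=[0, 0, 1, 2]
Event 6: SEND 0->1: VV[0][0]++ -> VV[0]=[4, 1, 0, 0], msg_vec=[4, 1, 0, 0]; VV[1]=max(VV[1],msg_vec) then VV[1][1]++ -> VV[1]=[4, 2, 0, 0]
Event 7: LOCAL 3: VV[3][3]++ -> VV[3]=[0, 0, 0, 3]
Final vectors: VV[0]=[4, 1, 0, 0]; VV[1]=[4, 2, 0, 0]; VV[2]=[0, 0, 1, 2]; VV[3]=[0, 0, 0, 3]

Answer: 0 0 1 2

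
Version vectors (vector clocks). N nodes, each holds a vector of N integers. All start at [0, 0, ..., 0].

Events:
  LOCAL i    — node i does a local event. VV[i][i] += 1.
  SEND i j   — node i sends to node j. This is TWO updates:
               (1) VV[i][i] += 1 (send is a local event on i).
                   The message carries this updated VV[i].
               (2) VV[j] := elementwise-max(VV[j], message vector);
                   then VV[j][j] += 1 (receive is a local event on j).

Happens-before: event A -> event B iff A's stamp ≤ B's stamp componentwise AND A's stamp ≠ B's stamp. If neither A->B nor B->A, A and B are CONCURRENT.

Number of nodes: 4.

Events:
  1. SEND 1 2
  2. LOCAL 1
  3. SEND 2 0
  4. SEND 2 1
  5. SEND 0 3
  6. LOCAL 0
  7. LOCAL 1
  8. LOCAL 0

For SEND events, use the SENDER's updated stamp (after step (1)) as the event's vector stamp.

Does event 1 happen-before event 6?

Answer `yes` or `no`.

Initial: VV[0]=[0, 0, 0, 0]
Initial: VV[1]=[0, 0, 0, 0]
Initial: VV[2]=[0, 0, 0, 0]
Initial: VV[3]=[0, 0, 0, 0]
Event 1: SEND 1->2: VV[1][1]++ -> VV[1]=[0, 1, 0, 0], msg_vec=[0, 1, 0, 0]; VV[2]=max(VV[2],msg_vec) then VV[2][2]++ -> VV[2]=[0, 1, 1, 0]
Event 2: LOCAL 1: VV[1][1]++ -> VV[1]=[0, 2, 0, 0]
Event 3: SEND 2->0: VV[2][2]++ -> VV[2]=[0, 1, 2, 0], msg_vec=[0, 1, 2, 0]; VV[0]=max(VV[0],msg_vec) then VV[0][0]++ -> VV[0]=[1, 1, 2, 0]
Event 4: SEND 2->1: VV[2][2]++ -> VV[2]=[0, 1, 3, 0], msg_vec=[0, 1, 3, 0]; VV[1]=max(VV[1],msg_vec) then VV[1][1]++ -> VV[1]=[0, 3, 3, 0]
Event 5: SEND 0->3: VV[0][0]++ -> VV[0]=[2, 1, 2, 0], msg_vec=[2, 1, 2, 0]; VV[3]=max(VV[3],msg_vec) then VV[3][3]++ -> VV[3]=[2, 1, 2, 1]
Event 6: LOCAL 0: VV[0][0]++ -> VV[0]=[3, 1, 2, 0]
Event 7: LOCAL 1: VV[1][1]++ -> VV[1]=[0, 4, 3, 0]
Event 8: LOCAL 0: VV[0][0]++ -> VV[0]=[4, 1, 2, 0]
Event 1 stamp: [0, 1, 0, 0]
Event 6 stamp: [3, 1, 2, 0]
[0, 1, 0, 0] <= [3, 1, 2, 0]? True. Equal? False. Happens-before: True

Answer: yes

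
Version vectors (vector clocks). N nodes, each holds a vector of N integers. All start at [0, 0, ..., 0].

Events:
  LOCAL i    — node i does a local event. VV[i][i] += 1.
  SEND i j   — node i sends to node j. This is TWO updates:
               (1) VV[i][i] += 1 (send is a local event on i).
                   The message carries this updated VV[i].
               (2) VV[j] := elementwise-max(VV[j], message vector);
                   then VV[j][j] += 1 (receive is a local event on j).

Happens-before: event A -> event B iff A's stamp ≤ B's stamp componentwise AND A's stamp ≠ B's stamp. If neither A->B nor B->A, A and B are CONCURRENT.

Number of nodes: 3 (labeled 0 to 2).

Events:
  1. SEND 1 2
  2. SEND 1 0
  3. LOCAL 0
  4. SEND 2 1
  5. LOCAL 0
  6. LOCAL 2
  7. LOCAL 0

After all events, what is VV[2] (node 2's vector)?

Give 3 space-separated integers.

Initial: VV[0]=[0, 0, 0]
Initial: VV[1]=[0, 0, 0]
Initial: VV[2]=[0, 0, 0]
Event 1: SEND 1->2: VV[1][1]++ -> VV[1]=[0, 1, 0], msg_vec=[0, 1, 0]; VV[2]=max(VV[2],msg_vec) then VV[2][2]++ -> VV[2]=[0, 1, 1]
Event 2: SEND 1->0: VV[1][1]++ -> VV[1]=[0, 2, 0], msg_vec=[0, 2, 0]; VV[0]=max(VV[0],msg_vec) then VV[0][0]++ -> VV[0]=[1, 2, 0]
Event 3: LOCAL 0: VV[0][0]++ -> VV[0]=[2, 2, 0]
Event 4: SEND 2->1: VV[2][2]++ -> VV[2]=[0, 1, 2], msg_vec=[0, 1, 2]; VV[1]=max(VV[1],msg_vec) then VV[1][1]++ -> VV[1]=[0, 3, 2]
Event 5: LOCAL 0: VV[0][0]++ -> VV[0]=[3, 2, 0]
Event 6: LOCAL 2: VV[2][2]++ -> VV[2]=[0, 1, 3]
Event 7: LOCAL 0: VV[0][0]++ -> VV[0]=[4, 2, 0]
Final vectors: VV[0]=[4, 2, 0]; VV[1]=[0, 3, 2]; VV[2]=[0, 1, 3]

Answer: 0 1 3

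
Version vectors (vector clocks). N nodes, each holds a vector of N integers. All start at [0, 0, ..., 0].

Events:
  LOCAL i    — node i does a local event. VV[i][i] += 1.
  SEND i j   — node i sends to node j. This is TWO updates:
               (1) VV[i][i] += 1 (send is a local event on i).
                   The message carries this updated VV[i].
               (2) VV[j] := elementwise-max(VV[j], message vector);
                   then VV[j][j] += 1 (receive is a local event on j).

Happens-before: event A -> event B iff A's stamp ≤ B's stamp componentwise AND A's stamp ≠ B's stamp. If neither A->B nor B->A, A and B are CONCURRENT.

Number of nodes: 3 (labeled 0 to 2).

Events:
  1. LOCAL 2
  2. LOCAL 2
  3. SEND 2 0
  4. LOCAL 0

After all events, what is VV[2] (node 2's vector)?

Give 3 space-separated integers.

Initial: VV[0]=[0, 0, 0]
Initial: VV[1]=[0, 0, 0]
Initial: VV[2]=[0, 0, 0]
Event 1: LOCAL 2: VV[2][2]++ -> VV[2]=[0, 0, 1]
Event 2: LOCAL 2: VV[2][2]++ -> VV[2]=[0, 0, 2]
Event 3: SEND 2->0: VV[2][2]++ -> VV[2]=[0, 0, 3], msg_vec=[0, 0, 3]; VV[0]=max(VV[0],msg_vec) then VV[0][0]++ -> VV[0]=[1, 0, 3]
Event 4: LOCAL 0: VV[0][0]++ -> VV[0]=[2, 0, 3]
Final vectors: VV[0]=[2, 0, 3]; VV[1]=[0, 0, 0]; VV[2]=[0, 0, 3]

Answer: 0 0 3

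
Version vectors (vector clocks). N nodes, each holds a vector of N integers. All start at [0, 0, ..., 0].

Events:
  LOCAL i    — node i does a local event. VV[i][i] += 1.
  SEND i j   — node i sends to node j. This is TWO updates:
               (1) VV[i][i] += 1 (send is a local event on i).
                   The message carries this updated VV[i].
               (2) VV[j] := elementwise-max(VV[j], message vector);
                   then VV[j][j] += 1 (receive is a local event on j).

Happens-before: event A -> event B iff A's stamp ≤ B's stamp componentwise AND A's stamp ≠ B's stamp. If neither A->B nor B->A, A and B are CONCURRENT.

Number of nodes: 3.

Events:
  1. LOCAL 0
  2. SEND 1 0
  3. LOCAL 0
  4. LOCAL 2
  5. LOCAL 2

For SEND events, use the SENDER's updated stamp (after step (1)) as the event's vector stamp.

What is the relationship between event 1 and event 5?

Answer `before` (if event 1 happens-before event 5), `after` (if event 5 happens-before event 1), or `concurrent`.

Answer: concurrent

Derivation:
Initial: VV[0]=[0, 0, 0]
Initial: VV[1]=[0, 0, 0]
Initial: VV[2]=[0, 0, 0]
Event 1: LOCAL 0: VV[0][0]++ -> VV[0]=[1, 0, 0]
Event 2: SEND 1->0: VV[1][1]++ -> VV[1]=[0, 1, 0], msg_vec=[0, 1, 0]; VV[0]=max(VV[0],msg_vec) then VV[0][0]++ -> VV[0]=[2, 1, 0]
Event 3: LOCAL 0: VV[0][0]++ -> VV[0]=[3, 1, 0]
Event 4: LOCAL 2: VV[2][2]++ -> VV[2]=[0, 0, 1]
Event 5: LOCAL 2: VV[2][2]++ -> VV[2]=[0, 0, 2]
Event 1 stamp: [1, 0, 0]
Event 5 stamp: [0, 0, 2]
[1, 0, 0] <= [0, 0, 2]? False
[0, 0, 2] <= [1, 0, 0]? False
Relation: concurrent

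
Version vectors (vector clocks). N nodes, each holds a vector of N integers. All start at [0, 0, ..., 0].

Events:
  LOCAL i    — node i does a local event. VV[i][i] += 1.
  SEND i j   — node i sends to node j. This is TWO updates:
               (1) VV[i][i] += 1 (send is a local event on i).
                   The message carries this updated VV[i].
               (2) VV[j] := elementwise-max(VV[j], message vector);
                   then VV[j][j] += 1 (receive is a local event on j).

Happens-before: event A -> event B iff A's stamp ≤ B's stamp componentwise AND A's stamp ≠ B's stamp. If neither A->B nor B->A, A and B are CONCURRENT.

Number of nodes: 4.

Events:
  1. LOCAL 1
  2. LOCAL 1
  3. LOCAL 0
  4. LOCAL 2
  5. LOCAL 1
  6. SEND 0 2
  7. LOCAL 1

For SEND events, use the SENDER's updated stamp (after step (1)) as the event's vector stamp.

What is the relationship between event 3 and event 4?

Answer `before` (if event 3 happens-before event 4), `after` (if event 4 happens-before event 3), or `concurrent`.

Initial: VV[0]=[0, 0, 0, 0]
Initial: VV[1]=[0, 0, 0, 0]
Initial: VV[2]=[0, 0, 0, 0]
Initial: VV[3]=[0, 0, 0, 0]
Event 1: LOCAL 1: VV[1][1]++ -> VV[1]=[0, 1, 0, 0]
Event 2: LOCAL 1: VV[1][1]++ -> VV[1]=[0, 2, 0, 0]
Event 3: LOCAL 0: VV[0][0]++ -> VV[0]=[1, 0, 0, 0]
Event 4: LOCAL 2: VV[2][2]++ -> VV[2]=[0, 0, 1, 0]
Event 5: LOCAL 1: VV[1][1]++ -> VV[1]=[0, 3, 0, 0]
Event 6: SEND 0->2: VV[0][0]++ -> VV[0]=[2, 0, 0, 0], msg_vec=[2, 0, 0, 0]; VV[2]=max(VV[2],msg_vec) then VV[2][2]++ -> VV[2]=[2, 0, 2, 0]
Event 7: LOCAL 1: VV[1][1]++ -> VV[1]=[0, 4, 0, 0]
Event 3 stamp: [1, 0, 0, 0]
Event 4 stamp: [0, 0, 1, 0]
[1, 0, 0, 0] <= [0, 0, 1, 0]? False
[0, 0, 1, 0] <= [1, 0, 0, 0]? False
Relation: concurrent

Answer: concurrent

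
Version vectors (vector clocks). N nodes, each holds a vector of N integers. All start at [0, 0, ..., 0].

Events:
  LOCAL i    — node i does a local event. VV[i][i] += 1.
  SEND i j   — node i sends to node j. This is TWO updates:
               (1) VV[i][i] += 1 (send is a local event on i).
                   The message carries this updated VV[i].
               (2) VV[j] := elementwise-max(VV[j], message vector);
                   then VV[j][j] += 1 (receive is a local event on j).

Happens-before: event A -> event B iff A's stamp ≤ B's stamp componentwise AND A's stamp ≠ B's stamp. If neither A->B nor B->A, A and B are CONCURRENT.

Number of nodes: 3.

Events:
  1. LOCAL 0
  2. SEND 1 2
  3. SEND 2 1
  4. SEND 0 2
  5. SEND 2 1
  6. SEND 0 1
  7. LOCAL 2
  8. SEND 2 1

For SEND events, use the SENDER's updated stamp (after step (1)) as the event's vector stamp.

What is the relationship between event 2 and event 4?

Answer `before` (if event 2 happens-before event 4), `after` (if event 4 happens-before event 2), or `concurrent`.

Initial: VV[0]=[0, 0, 0]
Initial: VV[1]=[0, 0, 0]
Initial: VV[2]=[0, 0, 0]
Event 1: LOCAL 0: VV[0][0]++ -> VV[0]=[1, 0, 0]
Event 2: SEND 1->2: VV[1][1]++ -> VV[1]=[0, 1, 0], msg_vec=[0, 1, 0]; VV[2]=max(VV[2],msg_vec) then VV[2][2]++ -> VV[2]=[0, 1, 1]
Event 3: SEND 2->1: VV[2][2]++ -> VV[2]=[0, 1, 2], msg_vec=[0, 1, 2]; VV[1]=max(VV[1],msg_vec) then VV[1][1]++ -> VV[1]=[0, 2, 2]
Event 4: SEND 0->2: VV[0][0]++ -> VV[0]=[2, 0, 0], msg_vec=[2, 0, 0]; VV[2]=max(VV[2],msg_vec) then VV[2][2]++ -> VV[2]=[2, 1, 3]
Event 5: SEND 2->1: VV[2][2]++ -> VV[2]=[2, 1, 4], msg_vec=[2, 1, 4]; VV[1]=max(VV[1],msg_vec) then VV[1][1]++ -> VV[1]=[2, 3, 4]
Event 6: SEND 0->1: VV[0][0]++ -> VV[0]=[3, 0, 0], msg_vec=[3, 0, 0]; VV[1]=max(VV[1],msg_vec) then VV[1][1]++ -> VV[1]=[3, 4, 4]
Event 7: LOCAL 2: VV[2][2]++ -> VV[2]=[2, 1, 5]
Event 8: SEND 2->1: VV[2][2]++ -> VV[2]=[2, 1, 6], msg_vec=[2, 1, 6]; VV[1]=max(VV[1],msg_vec) then VV[1][1]++ -> VV[1]=[3, 5, 6]
Event 2 stamp: [0, 1, 0]
Event 4 stamp: [2, 0, 0]
[0, 1, 0] <= [2, 0, 0]? False
[2, 0, 0] <= [0, 1, 0]? False
Relation: concurrent

Answer: concurrent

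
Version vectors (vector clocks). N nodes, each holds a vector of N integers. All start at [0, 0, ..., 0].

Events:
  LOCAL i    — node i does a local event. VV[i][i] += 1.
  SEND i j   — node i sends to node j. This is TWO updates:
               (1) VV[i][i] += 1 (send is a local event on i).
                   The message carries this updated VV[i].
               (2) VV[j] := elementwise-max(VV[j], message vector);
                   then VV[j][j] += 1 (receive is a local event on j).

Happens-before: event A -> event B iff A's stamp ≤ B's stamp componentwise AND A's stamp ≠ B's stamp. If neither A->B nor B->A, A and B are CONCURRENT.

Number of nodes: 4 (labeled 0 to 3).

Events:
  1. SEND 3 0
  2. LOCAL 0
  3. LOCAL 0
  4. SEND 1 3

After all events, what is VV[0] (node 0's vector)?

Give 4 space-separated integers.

Initial: VV[0]=[0, 0, 0, 0]
Initial: VV[1]=[0, 0, 0, 0]
Initial: VV[2]=[0, 0, 0, 0]
Initial: VV[3]=[0, 0, 0, 0]
Event 1: SEND 3->0: VV[3][3]++ -> VV[3]=[0, 0, 0, 1], msg_vec=[0, 0, 0, 1]; VV[0]=max(VV[0],msg_vec) then VV[0][0]++ -> VV[0]=[1, 0, 0, 1]
Event 2: LOCAL 0: VV[0][0]++ -> VV[0]=[2, 0, 0, 1]
Event 3: LOCAL 0: VV[0][0]++ -> VV[0]=[3, 0, 0, 1]
Event 4: SEND 1->3: VV[1][1]++ -> VV[1]=[0, 1, 0, 0], msg_vec=[0, 1, 0, 0]; VV[3]=max(VV[3],msg_vec) then VV[3][3]++ -> VV[3]=[0, 1, 0, 2]
Final vectors: VV[0]=[3, 0, 0, 1]; VV[1]=[0, 1, 0, 0]; VV[2]=[0, 0, 0, 0]; VV[3]=[0, 1, 0, 2]

Answer: 3 0 0 1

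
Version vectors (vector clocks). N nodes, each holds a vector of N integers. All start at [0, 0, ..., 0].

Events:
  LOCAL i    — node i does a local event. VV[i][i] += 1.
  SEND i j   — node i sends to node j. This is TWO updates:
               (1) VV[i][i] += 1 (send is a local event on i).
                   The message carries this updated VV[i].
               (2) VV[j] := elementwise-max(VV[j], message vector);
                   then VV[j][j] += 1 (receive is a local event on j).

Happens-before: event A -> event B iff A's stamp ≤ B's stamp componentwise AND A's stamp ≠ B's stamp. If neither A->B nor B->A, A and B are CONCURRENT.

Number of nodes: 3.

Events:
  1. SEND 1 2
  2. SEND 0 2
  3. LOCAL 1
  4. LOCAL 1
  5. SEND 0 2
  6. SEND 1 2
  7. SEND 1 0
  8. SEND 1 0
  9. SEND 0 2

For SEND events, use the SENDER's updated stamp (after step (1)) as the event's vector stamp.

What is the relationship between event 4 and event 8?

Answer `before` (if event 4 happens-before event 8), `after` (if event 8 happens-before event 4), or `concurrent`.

Initial: VV[0]=[0, 0, 0]
Initial: VV[1]=[0, 0, 0]
Initial: VV[2]=[0, 0, 0]
Event 1: SEND 1->2: VV[1][1]++ -> VV[1]=[0, 1, 0], msg_vec=[0, 1, 0]; VV[2]=max(VV[2],msg_vec) then VV[2][2]++ -> VV[2]=[0, 1, 1]
Event 2: SEND 0->2: VV[0][0]++ -> VV[0]=[1, 0, 0], msg_vec=[1, 0, 0]; VV[2]=max(VV[2],msg_vec) then VV[2][2]++ -> VV[2]=[1, 1, 2]
Event 3: LOCAL 1: VV[1][1]++ -> VV[1]=[0, 2, 0]
Event 4: LOCAL 1: VV[1][1]++ -> VV[1]=[0, 3, 0]
Event 5: SEND 0->2: VV[0][0]++ -> VV[0]=[2, 0, 0], msg_vec=[2, 0, 0]; VV[2]=max(VV[2],msg_vec) then VV[2][2]++ -> VV[2]=[2, 1, 3]
Event 6: SEND 1->2: VV[1][1]++ -> VV[1]=[0, 4, 0], msg_vec=[0, 4, 0]; VV[2]=max(VV[2],msg_vec) then VV[2][2]++ -> VV[2]=[2, 4, 4]
Event 7: SEND 1->0: VV[1][1]++ -> VV[1]=[0, 5, 0], msg_vec=[0, 5, 0]; VV[0]=max(VV[0],msg_vec) then VV[0][0]++ -> VV[0]=[3, 5, 0]
Event 8: SEND 1->0: VV[1][1]++ -> VV[1]=[0, 6, 0], msg_vec=[0, 6, 0]; VV[0]=max(VV[0],msg_vec) then VV[0][0]++ -> VV[0]=[4, 6, 0]
Event 9: SEND 0->2: VV[0][0]++ -> VV[0]=[5, 6, 0], msg_vec=[5, 6, 0]; VV[2]=max(VV[2],msg_vec) then VV[2][2]++ -> VV[2]=[5, 6, 5]
Event 4 stamp: [0, 3, 0]
Event 8 stamp: [0, 6, 0]
[0, 3, 0] <= [0, 6, 0]? True
[0, 6, 0] <= [0, 3, 0]? False
Relation: before

Answer: before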